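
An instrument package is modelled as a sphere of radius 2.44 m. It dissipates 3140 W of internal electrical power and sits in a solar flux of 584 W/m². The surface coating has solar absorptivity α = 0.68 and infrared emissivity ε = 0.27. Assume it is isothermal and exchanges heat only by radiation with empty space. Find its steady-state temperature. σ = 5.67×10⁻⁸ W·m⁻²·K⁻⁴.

T ≈ 310 K

At steady state, absorbed solar power + internal power = radiated power.
Absorbed: α·S·A_cross = 0.68·584·18.70 = 7428 W (cross-section πr²).
Total input = 7428 + 3140 = 10570 W.
Radiated: εσ·A_surf·T⁴ with A_surf = 4πr² = 74.82 m².
T⁴ = 10570/(0.27·5.67×10⁻⁸·74.82) = 9.227×10⁹ K⁴.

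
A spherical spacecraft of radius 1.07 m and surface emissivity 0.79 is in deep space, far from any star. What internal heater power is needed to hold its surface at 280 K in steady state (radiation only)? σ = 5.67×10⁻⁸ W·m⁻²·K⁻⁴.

P = εσ·4πr²·T⁴.
4πr² = 14.39 m²; T⁴ = 6.147×10⁹ K⁴.
P = 0.79·5.67×10⁻⁸·14.39·6.147×10⁹.

P ≈ 3960 W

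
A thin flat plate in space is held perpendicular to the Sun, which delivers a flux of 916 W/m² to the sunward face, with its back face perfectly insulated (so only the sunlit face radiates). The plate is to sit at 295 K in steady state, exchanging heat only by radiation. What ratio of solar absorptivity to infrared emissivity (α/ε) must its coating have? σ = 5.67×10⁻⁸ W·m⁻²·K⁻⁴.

α/ε ≈ 0.469

Balance: αS·A = εσ·1A·T⁴ ⇒ α/ε = σT⁴/S.
α/ε = 5.67×10⁻⁸·(295)⁴/916 = 5.67×10⁻⁸·7.573×10⁹/916.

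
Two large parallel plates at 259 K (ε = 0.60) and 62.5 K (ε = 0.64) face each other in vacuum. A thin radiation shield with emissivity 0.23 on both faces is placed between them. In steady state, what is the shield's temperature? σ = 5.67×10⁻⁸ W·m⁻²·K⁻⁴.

In steady state the net flux on the hot side equals that on the cold side.
σ(T₁⁴−T_s⁴)/D₁ = σ(T_s⁴−T₂⁴)/D₂, with D₁ = 1/ε₁+1/ε_s−1 = 5.014, D₂ = 1/ε_s+1/ε₂−1 = 4.910.
Solve for T_s⁴: T_s⁴ = (D₂·T₁⁴ + D₁·T₂⁴)/(D₁+D₂) = 2.234×10⁹ K⁴.

T_s ≈ 217 K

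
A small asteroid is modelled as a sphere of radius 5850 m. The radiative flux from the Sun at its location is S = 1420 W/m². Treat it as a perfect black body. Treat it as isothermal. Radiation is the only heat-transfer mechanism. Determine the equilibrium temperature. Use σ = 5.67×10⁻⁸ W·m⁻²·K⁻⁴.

At equilibrium, absorbed power = emitted power.
Absorbing cross-section = πr² = 1.075×10⁸ m²; emitting surface = 4πr² = 4.301×10⁸ m² (ratio 4).
S·A_cross = εσ·A_surf·T⁴  ⇒  T⁴ = S/(4σ).
T⁴ = 1.00·1420/(4·5.67×10⁻⁸) = 6.261×10⁹ K⁴.
T = (6.261×10⁹)^(1/4).

T ≈ 281 K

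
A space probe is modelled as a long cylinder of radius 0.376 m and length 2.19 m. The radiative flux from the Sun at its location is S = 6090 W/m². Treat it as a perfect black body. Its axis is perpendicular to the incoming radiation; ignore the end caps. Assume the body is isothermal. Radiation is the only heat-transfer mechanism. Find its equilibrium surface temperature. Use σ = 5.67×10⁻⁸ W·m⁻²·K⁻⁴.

At equilibrium, absorbed power = emitted power.
Absorbing cross-section = 2rL = 1.647 m²; emitting surface = 2πrL = 5.174 m² (ratio π).
S·A_cross = εσ·A_surf·T⁴  ⇒  T⁴ = S/(πσ).
T⁴ = 1.00·6090/(π·5.67×10⁻⁸) = 3.419×10¹⁰ K⁴.
T = (3.419×10¹⁰)^(1/4).

T ≈ 430 K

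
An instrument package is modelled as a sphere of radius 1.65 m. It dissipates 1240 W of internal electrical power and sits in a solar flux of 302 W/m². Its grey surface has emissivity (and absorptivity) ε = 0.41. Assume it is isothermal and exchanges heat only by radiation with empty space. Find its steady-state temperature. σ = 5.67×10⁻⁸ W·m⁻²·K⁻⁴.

T ≈ 232 K

At steady state, absorbed solar power + internal power = radiated power.
Absorbed: α·S·A_cross = 0.41·302·8.553 = 1059 W (cross-section πr²).
Total input = 1059 + 1240 = 2299 W.
Radiated: εσ·A_surf·T⁴ with A_surf = 4πr² = 34.21 m².
T⁴ = 2299/(0.41·5.67×10⁻⁸·34.21) = 2.891×10⁹ K⁴.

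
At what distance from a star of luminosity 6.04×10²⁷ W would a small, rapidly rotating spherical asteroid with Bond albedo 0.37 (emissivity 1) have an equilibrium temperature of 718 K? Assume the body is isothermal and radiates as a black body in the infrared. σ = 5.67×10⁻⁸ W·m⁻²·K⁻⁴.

For an isothermal black-emitting sphere, (1−a)S·πr² = σ·4πr²·T⁴ ⇒ S = 4σT⁴/(1−a).
S = 4·5.67×10⁻⁸·(718)⁴/0.630 = 95680 W/m².
Flux falls as S = L/(4πd²), so d = √(L/(4πS)) = √(6.04×10²⁷/(4π·95680)).

d ≈ 7.09×10¹⁰ m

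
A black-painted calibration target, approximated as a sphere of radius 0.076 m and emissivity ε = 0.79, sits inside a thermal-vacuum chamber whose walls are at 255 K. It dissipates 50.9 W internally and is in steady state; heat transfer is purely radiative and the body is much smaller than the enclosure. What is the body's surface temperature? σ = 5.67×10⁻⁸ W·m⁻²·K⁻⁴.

T ≈ 376 K

For a small grey body in a large enclosure, net radiated power = εσA(T⁴ − T_w⁴).
Steady state: P = εσA(T⁴ − T_w⁴) with A = 4πr² = 0.07258 m².
T⁴ = P/(εσA) + T_w⁴ = 50.9/(0.79·5.67×10⁻⁸·0.07258) + (255)⁴
    = 1.566×10¹⁰ + 4.228×10⁹ = 1.988×10¹⁰ K⁴.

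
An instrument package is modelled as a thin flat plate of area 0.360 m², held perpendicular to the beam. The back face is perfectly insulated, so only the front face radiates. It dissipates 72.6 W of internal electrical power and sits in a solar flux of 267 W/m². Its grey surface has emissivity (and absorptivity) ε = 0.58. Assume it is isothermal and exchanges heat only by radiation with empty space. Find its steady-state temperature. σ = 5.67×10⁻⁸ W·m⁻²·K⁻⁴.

At steady state, absorbed solar power + internal power = radiated power.
Absorbed: α·S·A_cross = 0.58·267·0.3600 = 55.75 W (cross-section A).
Total input = 55.75 + 72.6 = 128.3 W.
Radiated: εσ·A_surf·T⁴ with A_surf = A = 0.3600 m².
T⁴ = 128.3/(0.58·5.67×10⁻⁸·0.3600) = 1.084×10¹⁰ K⁴.

T ≈ 323 K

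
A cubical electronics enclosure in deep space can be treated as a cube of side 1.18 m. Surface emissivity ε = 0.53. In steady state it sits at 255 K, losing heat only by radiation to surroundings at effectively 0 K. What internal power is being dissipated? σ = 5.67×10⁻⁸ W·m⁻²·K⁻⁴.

P ≈ 1060 W

Steady state: P = εσA T⁴.
A = 6L² = 8.354 m²; T⁴ = (255)⁴ = 4.228×10⁹ K⁴.
P = 0.53 × 5.67×10⁻⁸ × 8.354 × 4.228×10⁹.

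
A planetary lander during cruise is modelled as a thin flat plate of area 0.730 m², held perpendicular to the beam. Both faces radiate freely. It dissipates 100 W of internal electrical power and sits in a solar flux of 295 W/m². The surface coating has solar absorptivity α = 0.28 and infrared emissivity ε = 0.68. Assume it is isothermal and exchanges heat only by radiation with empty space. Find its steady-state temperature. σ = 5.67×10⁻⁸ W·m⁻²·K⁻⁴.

T ≈ 231 K

At steady state, absorbed solar power + internal power = radiated power.
Absorbed: α·S·A_cross = 0.28·295·0.7300 = 60.30 W (cross-section A).
Total input = 60.30 + 100 = 160.3 W.
Radiated: εσ·A_surf·T⁴ with A_surf = 2A = 1.460 m².
T⁴ = 160.3/(0.68·5.67×10⁻⁸·1.460) = 2.848×10⁹ K⁴.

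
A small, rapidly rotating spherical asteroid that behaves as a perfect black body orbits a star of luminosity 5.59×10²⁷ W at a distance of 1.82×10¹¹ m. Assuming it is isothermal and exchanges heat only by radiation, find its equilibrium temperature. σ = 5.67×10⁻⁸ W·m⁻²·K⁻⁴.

T ≈ 493 K

First find the stellar flux at distance d: S = L/(4πd²) = 5.59×10²⁷/(4π·(1.82×10¹¹)²) = 13430 W/m².
For an isothermal sphere, absorbed (1−a)S·πr² = emitted σ·4πr²·T⁴, so T⁴ = (1−a)S/(4σ).
T⁴ = 1.00·13430/(4·5.67×10⁻⁸) = 5.921×10¹⁰ K⁴.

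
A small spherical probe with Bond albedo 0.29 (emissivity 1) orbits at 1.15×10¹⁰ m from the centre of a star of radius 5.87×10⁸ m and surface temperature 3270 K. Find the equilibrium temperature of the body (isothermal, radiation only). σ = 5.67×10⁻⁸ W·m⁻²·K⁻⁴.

T ≈ 480 K

The star's surface emits σT_*⁴; at distance d the flux is S = σT_*⁴(R_*/d)².
S = 5.67×10⁻⁸·(3270)⁴·(5.87×10⁸/1.15×10¹⁰)² = 16890 W/m².
For an isothermal sphere T⁴ = (1−a)S/(4σ) = 5.288×10¹⁰ K⁴.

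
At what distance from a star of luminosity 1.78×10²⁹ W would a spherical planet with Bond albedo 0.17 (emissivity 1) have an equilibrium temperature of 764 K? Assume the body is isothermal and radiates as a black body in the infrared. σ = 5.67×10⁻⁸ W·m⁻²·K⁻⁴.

d ≈ 3.90×10¹¹ m

For an isothermal black-emitting sphere, (1−a)S·πr² = σ·4πr²·T⁴ ⇒ S = 4σT⁴/(1−a).
S = 4·5.67×10⁻⁸·(764)⁴/0.830 = 93100 W/m².
Flux falls as S = L/(4πd²), so d = √(L/(4πS)) = √(1.78×10²⁹/(4π·93100)).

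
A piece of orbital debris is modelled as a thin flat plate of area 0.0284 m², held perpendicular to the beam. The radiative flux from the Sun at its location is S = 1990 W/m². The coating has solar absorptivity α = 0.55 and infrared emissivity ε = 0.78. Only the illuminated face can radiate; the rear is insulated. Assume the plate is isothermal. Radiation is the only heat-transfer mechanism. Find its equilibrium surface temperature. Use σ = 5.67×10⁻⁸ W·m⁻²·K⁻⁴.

T ≈ 397 K

At equilibrium, absorbed power = emitted power.
Absorbing cross-section = A = 0.02840 m²; emitting surface = A = 0.02840 m² (ratio 1).
αS·A_cross = εσ·A_surf·T⁴  ⇒  T⁴ = αS/(ε·1σ).
T⁴ = 0.550·1990/(0.78·1·5.67×10⁻⁸) = 2.475×10¹⁰ K⁴.
T = (2.475×10¹⁰)^(1/4).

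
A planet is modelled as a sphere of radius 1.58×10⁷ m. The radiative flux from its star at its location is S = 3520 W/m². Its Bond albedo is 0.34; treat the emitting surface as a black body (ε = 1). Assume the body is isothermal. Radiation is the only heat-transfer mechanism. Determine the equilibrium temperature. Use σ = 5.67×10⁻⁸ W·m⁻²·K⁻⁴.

T ≈ 318 K

At equilibrium, absorbed power = emitted power.
Absorbing cross-section = πr² = 7.843×10¹⁴ m²; emitting surface = 4πr² = 3.137×10¹⁵ m² (ratio 4).
(1−a)S·A_cross = εσ·A_surf·T⁴  ⇒  T⁴ = (1−a)S/(4σ).
T⁴ = 0.660·3520/(4·5.67×10⁻⁸) = 1.024×10¹⁰ K⁴.
T = (1.024×10¹⁰)^(1/4).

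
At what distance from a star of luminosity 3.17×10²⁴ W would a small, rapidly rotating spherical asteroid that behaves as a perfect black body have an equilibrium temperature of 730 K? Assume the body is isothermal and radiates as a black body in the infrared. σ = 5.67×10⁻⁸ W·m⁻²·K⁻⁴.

For an isothermal black-emitting sphere, (1−a)S·πr² = σ·4πr²·T⁴ ⇒ S = 4σT⁴/(1−a).
S = 4·5.67×10⁻⁸·(730)⁴/1.00 = 64410 W/m².
Flux falls as S = L/(4πd²), so d = √(L/(4πS)) = √(3.17×10²⁴/(4π·64410)).

d ≈ 1.98×10⁹ m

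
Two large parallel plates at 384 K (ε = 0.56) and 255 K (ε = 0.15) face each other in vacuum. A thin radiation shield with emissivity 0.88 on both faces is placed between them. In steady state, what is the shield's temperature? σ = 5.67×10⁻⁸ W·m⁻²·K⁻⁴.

In steady state the net flux on the hot side equals that on the cold side.
σ(T₁⁴−T_s⁴)/D₁ = σ(T_s⁴−T₂⁴)/D₂, with D₁ = 1/ε₁+1/ε_s−1 = 1.922, D₂ = 1/ε_s+1/ε₂−1 = 6.803.
Solve for T_s⁴: T_s⁴ = (D₂·T₁⁴ + D₁·T₂⁴)/(D₁+D₂) = 1.788×10¹⁰ K⁴.

T_s ≈ 366 K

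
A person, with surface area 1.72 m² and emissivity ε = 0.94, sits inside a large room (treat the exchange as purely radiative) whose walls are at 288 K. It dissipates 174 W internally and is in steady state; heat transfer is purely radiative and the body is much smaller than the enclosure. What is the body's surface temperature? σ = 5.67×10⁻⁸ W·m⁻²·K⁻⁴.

T ≈ 306 K

For a small grey body in a large enclosure, net radiated power = εσA(T⁴ − T_w⁴).
Steady state: P = εσA(T⁴ − T_w⁴) with A = 1.72 m².
T⁴ = P/(εσA) + T_w⁴ = 174/(0.94·5.67×10⁻⁸·1.720) + (288)⁴
    = 1.898×10⁹ + 6.880×10⁹ = 8.778×10⁹ K⁴.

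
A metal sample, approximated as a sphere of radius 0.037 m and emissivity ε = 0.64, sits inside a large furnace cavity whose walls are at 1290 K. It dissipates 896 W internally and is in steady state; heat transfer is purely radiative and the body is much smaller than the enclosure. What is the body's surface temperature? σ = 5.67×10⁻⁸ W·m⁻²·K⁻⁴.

T ≈ 1430 K

For a small grey body in a large enclosure, net radiated power = εσA(T⁴ − T_w⁴).
Steady state: P = εσA(T⁴ − T_w⁴) with A = 4πr² = 0.01720 m².
T⁴ = P/(εσA) + T_w⁴ = 896/(0.64·5.67×10⁻⁸·0.01720) + (1290)⁴
    = 1.435×10¹² + 2.769×10¹² = 4.204×10¹² K⁴.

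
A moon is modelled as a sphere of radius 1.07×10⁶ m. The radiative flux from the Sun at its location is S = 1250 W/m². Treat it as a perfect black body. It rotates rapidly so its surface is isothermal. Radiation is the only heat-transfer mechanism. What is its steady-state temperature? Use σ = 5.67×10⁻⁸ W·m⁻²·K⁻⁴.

T ≈ 272 K

At equilibrium, absorbed power = emitted power.
Absorbing cross-section = πr² = 3.597×10¹² m²; emitting surface = 4πr² = 1.439×10¹³ m² (ratio 4).
S·A_cross = εσ·A_surf·T⁴  ⇒  T⁴ = S/(4σ).
T⁴ = 1.00·1250/(4·5.67×10⁻⁸) = 5.511×10⁹ K⁴.
T = (5.511×10⁹)^(1/4).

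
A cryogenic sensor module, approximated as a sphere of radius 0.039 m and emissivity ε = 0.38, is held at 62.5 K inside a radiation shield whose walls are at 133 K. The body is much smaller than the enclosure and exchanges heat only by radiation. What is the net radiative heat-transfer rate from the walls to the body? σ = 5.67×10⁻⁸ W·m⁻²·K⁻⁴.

For a small grey body in a large enclosure: P_net = εσA(T_body⁴ − T_wall⁴).
A = 4πr² = 0.01911 m²; T_body⁴ − T_wall⁴ = 1.526×10⁷ − 3.129×10⁸ = -2.976×10⁸ K⁴.
|P_net| = 0.38·5.67×10⁻⁸·0.01911·2.976×10⁸.

P_net ≈ 0.123 W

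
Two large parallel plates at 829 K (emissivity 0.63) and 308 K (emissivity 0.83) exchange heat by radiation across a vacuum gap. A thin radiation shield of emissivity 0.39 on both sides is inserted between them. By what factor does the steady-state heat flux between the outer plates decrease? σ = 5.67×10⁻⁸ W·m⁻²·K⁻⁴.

factor ≈ 3.30

Without shield: q₀ = σΔ(T⁴)/(1/ε₁+1/ε₂−1) with denominator 1.792.
With shield the two gaps are in series; the resistances add: (1/ε₁+1/ε_s−1)+(1/ε_s+1/ε₂−1) = 3.151+2.769 = 5.920.
Heat-flux ratio q₀/q = 5.920/1.792.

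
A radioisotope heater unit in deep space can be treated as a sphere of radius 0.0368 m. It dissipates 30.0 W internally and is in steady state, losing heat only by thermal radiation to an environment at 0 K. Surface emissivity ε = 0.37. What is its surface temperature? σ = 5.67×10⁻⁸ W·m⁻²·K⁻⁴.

Steady state: internal power = radiated power, P = εσA T⁴.
Radiating area A = 4πr² = 0.01702 m².
T⁴ = P/(εσA) = 30.0/(0.37·5.67×10⁻⁸·0.01702) = 8.403×10¹⁰ K⁴.
T = (8.403×10¹⁰)^(1/4).

T ≈ 538 K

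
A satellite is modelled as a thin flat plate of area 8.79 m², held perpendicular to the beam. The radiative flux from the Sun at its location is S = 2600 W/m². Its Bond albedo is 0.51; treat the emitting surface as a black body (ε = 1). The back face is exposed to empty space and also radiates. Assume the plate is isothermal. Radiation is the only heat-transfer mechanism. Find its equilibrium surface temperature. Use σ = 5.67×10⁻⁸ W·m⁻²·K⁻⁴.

At equilibrium, absorbed power = emitted power.
Absorbing cross-section = A = 8.790 m²; emitting surface = 2A = 17.58 m² (ratio 2).
(1−a)S·A_cross = εσ·A_surf·T⁴  ⇒  T⁴ = (1−a)S/(2σ).
T⁴ = 0.490·2600/(2·5.67×10⁻⁸) = 1.123×10¹⁰ K⁴.
T = (1.123×10¹⁰)^(1/4).

T ≈ 326 K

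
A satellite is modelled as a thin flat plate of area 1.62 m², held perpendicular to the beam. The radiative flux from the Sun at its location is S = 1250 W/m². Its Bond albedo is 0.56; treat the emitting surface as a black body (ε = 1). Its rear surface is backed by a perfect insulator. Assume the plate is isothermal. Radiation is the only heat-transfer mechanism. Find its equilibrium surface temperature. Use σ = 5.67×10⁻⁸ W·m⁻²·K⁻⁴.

At equilibrium, absorbed power = emitted power.
Absorbing cross-section = A = 1.620 m²; emitting surface = A = 1.620 m² (ratio 1).
(1−a)S·A_cross = εσ·A_surf·T⁴  ⇒  T⁴ = (1−a)S/(1σ).
T⁴ = 0.440·1250/(1·5.67×10⁻⁸) = 9.700×10⁹ K⁴.
T = (9.700×10⁹)^(1/4).

T ≈ 314 K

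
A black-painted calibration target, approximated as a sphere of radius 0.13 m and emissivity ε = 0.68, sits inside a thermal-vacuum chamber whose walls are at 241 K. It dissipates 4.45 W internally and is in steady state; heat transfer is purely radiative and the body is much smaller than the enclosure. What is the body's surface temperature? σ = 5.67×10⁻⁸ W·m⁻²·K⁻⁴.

For a small grey body in a large enclosure, net radiated power = εσA(T⁴ − T_w⁴).
Steady state: P = εσA(T⁴ − T_w⁴) with A = 4πr² = 0.2124 m².
T⁴ = P/(εσA) + T_w⁴ = 4.45/(0.68·5.67×10⁻⁸·0.2124) + (241)⁴
    = 5.435×10⁸ + 3.373×10⁹ = 3.917×10⁹ K⁴.

T ≈ 250 K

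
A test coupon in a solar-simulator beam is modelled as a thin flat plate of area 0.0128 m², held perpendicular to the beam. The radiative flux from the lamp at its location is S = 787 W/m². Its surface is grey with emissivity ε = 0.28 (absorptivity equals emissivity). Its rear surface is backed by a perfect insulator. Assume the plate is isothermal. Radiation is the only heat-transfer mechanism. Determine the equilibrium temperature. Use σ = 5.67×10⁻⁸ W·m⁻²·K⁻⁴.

T ≈ 343 K

At equilibrium, absorbed power = emitted power.
Absorbing cross-section = A = 0.01280 m²; emitting surface = A = 0.01280 m² (ratio 1).
εS·A_cross = εσ·A_surf·T⁴  ⇒  T⁴ = S/(1σ)   (ε cancels).
T⁴ = 787/(1·5.67×10⁻⁸) = 1.388×10¹⁰ K⁴.
T = (1.388×10¹⁰)^(1/4).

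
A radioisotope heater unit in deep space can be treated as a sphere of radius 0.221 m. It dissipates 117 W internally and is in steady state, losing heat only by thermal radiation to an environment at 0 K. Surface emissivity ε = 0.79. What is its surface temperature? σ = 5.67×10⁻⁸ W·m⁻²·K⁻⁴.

Steady state: internal power = radiated power, P = εσA T⁴.
Radiating area A = 4πr² = 0.6138 m².
T⁴ = P/(εσA) = 117/(0.79·5.67×10⁻⁸·0.6138) = 4.256×10⁹ K⁴.
T = (4.256×10⁹)^(1/4).

T ≈ 255 K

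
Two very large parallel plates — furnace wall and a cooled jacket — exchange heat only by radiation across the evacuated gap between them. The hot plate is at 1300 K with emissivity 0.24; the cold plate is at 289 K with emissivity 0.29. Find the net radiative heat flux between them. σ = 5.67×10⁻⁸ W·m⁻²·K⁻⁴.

For two infinite grey parallel plates, q = σ(T₁⁴ − T₂⁴)/(1/ε₁ + 1/ε₂ − 1).
T₁⁴ − T₂⁴ = 2.856×10¹² − 6.976×10⁹ = 2.849×10¹² K⁴.
1/ε₁ + 1/ε₂ − 1 = 4.167 + 3.448 − 1 = 6.615.
q = 5.67×10⁻⁸ × 2.849×10¹² / 6.615.

q ≈ 24400 W/m²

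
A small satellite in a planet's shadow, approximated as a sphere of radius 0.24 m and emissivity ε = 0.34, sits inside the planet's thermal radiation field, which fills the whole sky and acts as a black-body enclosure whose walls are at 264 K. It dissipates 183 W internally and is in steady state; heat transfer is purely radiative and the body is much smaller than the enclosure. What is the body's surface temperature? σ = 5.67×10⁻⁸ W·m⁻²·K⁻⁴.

T ≈ 366 K

For a small grey body in a large enclosure, net radiated power = εσA(T⁴ − T_w⁴).
Steady state: P = εσA(T⁴ − T_w⁴) with A = 4πr² = 0.7238 m².
T⁴ = P/(εσA) + T_w⁴ = 183/(0.34·5.67×10⁻⁸·0.7238) + (264)⁴
    = 1.311×10¹⁰ + 4.858×10⁹ = 1.797×10¹⁰ K⁴.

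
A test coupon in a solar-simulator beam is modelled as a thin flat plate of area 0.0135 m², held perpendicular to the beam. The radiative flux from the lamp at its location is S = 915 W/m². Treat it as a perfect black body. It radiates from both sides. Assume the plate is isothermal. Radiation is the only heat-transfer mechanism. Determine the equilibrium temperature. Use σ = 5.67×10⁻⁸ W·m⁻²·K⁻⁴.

T ≈ 300 K

At equilibrium, absorbed power = emitted power.
Absorbing cross-section = A = 0.01350 m²; emitting surface = 2A = 0.02700 m² (ratio 2).
S·A_cross = εσ·A_surf·T⁴  ⇒  T⁴ = S/(2σ).
T⁴ = 1.00·915/(2·5.67×10⁻⁸) = 8.069×10⁹ K⁴.
T = (8.069×10⁹)^(1/4).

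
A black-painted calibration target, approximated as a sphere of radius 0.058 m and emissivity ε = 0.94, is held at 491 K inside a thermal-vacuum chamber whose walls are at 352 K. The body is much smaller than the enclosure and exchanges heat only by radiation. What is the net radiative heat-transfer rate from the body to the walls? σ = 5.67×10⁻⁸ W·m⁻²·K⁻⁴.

For a small grey body in a large enclosure: P_net = εσA(T_body⁴ − T_wall⁴).
A = 4πr² = 0.04227 m²; T_body⁴ − T_wall⁴ = 5.812×10¹⁰ − 1.535×10¹⁰ = 4.277×10¹⁰ K⁴.
|P_net| = 0.94·5.67×10⁻⁸·0.04227·4.277×10¹⁰.

P_net ≈ 96.4 W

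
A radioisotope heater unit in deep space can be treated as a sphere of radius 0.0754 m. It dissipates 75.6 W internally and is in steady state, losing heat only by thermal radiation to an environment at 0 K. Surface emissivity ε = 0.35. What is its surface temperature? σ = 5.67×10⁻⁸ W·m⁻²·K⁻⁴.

T ≈ 481 K

Steady state: internal power = radiated power, P = εσA T⁴.
Radiating area A = 4πr² = 0.07144 m².
T⁴ = P/(εσA) = 75.6/(0.35·5.67×10⁻⁸·0.07144) = 5.332×10¹⁰ K⁴.
T = (5.332×10¹⁰)^(1/4).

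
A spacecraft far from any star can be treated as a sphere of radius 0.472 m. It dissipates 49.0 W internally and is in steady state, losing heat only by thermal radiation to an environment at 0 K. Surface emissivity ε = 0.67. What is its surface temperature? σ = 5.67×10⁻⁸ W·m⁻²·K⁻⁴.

Steady state: internal power = radiated power, P = εσA T⁴.
Radiating area A = 4πr² = 2.800 m².
T⁴ = P/(εσA) = 49.0/(0.67·5.67×10⁻⁸·2.800) = 4.607×10⁸ K⁴.
T = (4.607×10⁸)^(1/4).

T ≈ 147 K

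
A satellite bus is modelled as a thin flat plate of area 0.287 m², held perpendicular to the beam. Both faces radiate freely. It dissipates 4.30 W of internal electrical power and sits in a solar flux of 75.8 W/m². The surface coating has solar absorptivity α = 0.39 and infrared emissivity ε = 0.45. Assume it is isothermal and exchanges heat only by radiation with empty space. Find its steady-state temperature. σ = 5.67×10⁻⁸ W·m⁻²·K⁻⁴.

At steady state, absorbed solar power + internal power = radiated power.
Absorbed: α·S·A_cross = 0.39·75.8·0.2870 = 8.484 W (cross-section A).
Total input = 8.484 + 4.30 = 12.78 W.
Radiated: εσ·A_surf·T⁴ with A_surf = 2A = 0.5740 m².
T⁴ = 12.78/(0.45·5.67×10⁻⁸·0.5740) = 8.729×10⁸ K⁴.

T ≈ 172 K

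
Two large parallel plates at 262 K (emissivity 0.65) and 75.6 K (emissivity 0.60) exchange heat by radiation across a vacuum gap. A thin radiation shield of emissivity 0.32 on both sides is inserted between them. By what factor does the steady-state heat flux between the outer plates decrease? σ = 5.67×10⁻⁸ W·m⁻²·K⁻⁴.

factor ≈ 3.38

Without shield: q₀ = σΔ(T⁴)/(1/ε₁+1/ε₂−1) with denominator 2.205.
With shield the two gaps are in series; the resistances add: (1/ε₁+1/ε_s−1)+(1/ε_s+1/ε₂−1) = 3.663+3.792 = 7.455.
Heat-flux ratio q₀/q = 7.455/2.205.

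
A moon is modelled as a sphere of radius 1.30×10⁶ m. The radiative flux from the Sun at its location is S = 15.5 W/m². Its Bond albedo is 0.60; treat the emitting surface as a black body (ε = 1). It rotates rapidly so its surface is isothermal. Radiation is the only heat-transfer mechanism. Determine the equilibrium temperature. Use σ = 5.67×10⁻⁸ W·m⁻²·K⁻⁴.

T ≈ 72.3 K

At equilibrium, absorbed power = emitted power.
Absorbing cross-section = πr² = 5.309×10¹² m²; emitting surface = 4πr² = 2.124×10¹³ m² (ratio 4).
(1−a)S·A_cross = εσ·A_surf·T⁴  ⇒  T⁴ = (1−a)S/(4σ).
T⁴ = 0.400·15.5/(4·5.67×10⁻⁸) = 2.734×10⁷ K⁴.
T = (2.734×10⁷)^(1/4).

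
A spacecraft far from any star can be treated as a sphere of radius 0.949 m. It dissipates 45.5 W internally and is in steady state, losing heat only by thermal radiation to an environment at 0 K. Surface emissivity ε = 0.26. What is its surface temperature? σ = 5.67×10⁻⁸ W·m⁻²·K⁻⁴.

T ≈ 129 K

Steady state: internal power = radiated power, P = εσA T⁴.
Radiating area A = 4πr² = 11.32 m².
T⁴ = P/(εσA) = 45.5/(0.26·5.67×10⁻⁸·11.32) = 2.727×10⁸ K⁴.
T = (2.727×10⁸)^(1/4).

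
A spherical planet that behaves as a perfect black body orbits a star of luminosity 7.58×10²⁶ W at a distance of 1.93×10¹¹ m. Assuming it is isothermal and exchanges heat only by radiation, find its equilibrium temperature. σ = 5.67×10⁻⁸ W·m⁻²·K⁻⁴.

First find the stellar flux at distance d: S = L/(4πd²) = 7.58×10²⁶/(4π·(1.93×10¹¹)²) = 1619 W/m².
For an isothermal sphere, absorbed (1−a)S·πr² = emitted σ·4πr²·T⁴, so T⁴ = (1−a)S/(4σ).
T⁴ = 1.00·1619/(4·5.67×10⁻⁸) = 7.140×10⁹ K⁴.

T ≈ 291 K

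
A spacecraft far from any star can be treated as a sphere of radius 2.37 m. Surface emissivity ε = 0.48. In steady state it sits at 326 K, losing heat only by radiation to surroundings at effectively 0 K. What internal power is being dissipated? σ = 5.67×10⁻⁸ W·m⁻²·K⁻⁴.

Steady state: P = εσA T⁴.
A = 4πr² = 70.58 m²; T⁴ = (326)⁴ = 1.129×10¹⁰ K⁴.
P = 0.48 × 5.67×10⁻⁸ × 70.58 × 1.129×10¹⁰.

P ≈ 21700 W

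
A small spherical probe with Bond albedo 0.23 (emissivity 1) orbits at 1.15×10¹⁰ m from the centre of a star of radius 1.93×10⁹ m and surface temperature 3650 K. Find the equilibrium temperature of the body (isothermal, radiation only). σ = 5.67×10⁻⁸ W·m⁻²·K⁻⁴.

The star's surface emits σT_*⁴; at distance d the flux is S = σT_*⁴(R_*/d)².
S = 5.67×10⁻⁸·(3650)⁴·(1.93×10⁹/1.15×10¹⁰)² = 2.834×10⁵ W/m².
For an isothermal sphere T⁴ = (1−a)S/(4σ) = 9.623×10¹¹ K⁴.

T ≈ 990 K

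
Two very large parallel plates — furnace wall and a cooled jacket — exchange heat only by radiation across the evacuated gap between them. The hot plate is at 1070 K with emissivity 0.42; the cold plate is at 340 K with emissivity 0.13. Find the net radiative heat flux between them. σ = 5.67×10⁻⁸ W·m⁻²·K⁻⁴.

q ≈ 8110 W/m²

For two infinite grey parallel plates, q = σ(T₁⁴ − T₂⁴)/(1/ε₁ + 1/ε₂ − 1).
T₁⁴ − T₂⁴ = 1.311×10¹² − 1.336×10¹⁰ = 1.297×10¹² K⁴.
1/ε₁ + 1/ε₂ − 1 = 2.381 + 7.692 − 1 = 9.073.
q = 5.67×10⁻⁸ × 1.297×10¹² / 9.073.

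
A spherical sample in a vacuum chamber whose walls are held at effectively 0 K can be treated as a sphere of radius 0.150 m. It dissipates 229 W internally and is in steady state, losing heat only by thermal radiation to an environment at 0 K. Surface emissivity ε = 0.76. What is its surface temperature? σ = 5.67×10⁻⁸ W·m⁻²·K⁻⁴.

Steady state: internal power = radiated power, P = εσA T⁴.
Radiating area A = 4πr² = 0.2827 m².
T⁴ = P/(εσA) = 229/(0.76·5.67×10⁻⁸·0.2827) = 1.880×10¹⁰ K⁴.
T = (1.880×10¹⁰)^(1/4).

T ≈ 370 K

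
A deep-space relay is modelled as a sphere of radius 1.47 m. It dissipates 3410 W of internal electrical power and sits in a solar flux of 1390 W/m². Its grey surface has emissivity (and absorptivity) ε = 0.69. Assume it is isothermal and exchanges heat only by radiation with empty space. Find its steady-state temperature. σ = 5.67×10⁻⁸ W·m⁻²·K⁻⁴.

At steady state, absorbed solar power + internal power = radiated power.
Absorbed: α·S·A_cross = 0.69·1390·6.789 = 6511 W (cross-section πr²).
Total input = 6511 + 3410 = 9921 W.
Radiated: εσ·A_surf·T⁴ with A_surf = 4πr² = 27.15 m².
T⁴ = 9921/(0.69·5.67×10⁻⁸·27.15) = 9.339×10⁹ K⁴.

T ≈ 311 K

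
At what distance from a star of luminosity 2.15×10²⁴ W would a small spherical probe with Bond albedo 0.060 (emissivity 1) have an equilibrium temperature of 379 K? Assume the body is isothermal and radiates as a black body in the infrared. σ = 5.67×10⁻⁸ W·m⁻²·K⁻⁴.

d ≈ 5.86×10⁹ m

For an isothermal black-emitting sphere, (1−a)S·πr² = σ·4πr²·T⁴ ⇒ S = 4σT⁴/(1−a).
S = 4·5.67×10⁻⁸·(379)⁴/0.940 = 4978 W/m².
Flux falls as S = L/(4πd²), so d = √(L/(4πS)) = √(2.15×10²⁴/(4π·4978)).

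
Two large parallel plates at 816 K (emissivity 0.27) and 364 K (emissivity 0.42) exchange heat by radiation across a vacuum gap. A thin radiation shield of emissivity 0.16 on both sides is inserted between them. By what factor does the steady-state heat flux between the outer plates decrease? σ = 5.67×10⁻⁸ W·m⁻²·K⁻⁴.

Without shield: q₀ = σΔ(T⁴)/(1/ε₁+1/ε₂−1) with denominator 5.085.
With shield the two gaps are in series; the resistances add: (1/ε₁+1/ε_s−1)+(1/ε_s+1/ε₂−1) = 8.954+7.631 = 16.58.
Heat-flux ratio q₀/q = 16.58/5.085.

factor ≈ 3.26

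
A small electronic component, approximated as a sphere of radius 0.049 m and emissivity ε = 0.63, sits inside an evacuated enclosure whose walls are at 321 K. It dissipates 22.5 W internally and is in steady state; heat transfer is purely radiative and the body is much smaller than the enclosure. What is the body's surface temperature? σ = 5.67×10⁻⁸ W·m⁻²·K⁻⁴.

T ≈ 421 K

For a small grey body in a large enclosure, net radiated power = εσA(T⁴ − T_w⁴).
Steady state: P = εσA(T⁴ − T_w⁴) with A = 4πr² = 0.03017 m².
T⁴ = P/(εσA) + T_w⁴ = 22.5/(0.63·5.67×10⁻⁸·0.03017) + (321)⁴
    = 2.088×10¹⁰ + 1.062×10¹⁰ = 3.149×10¹⁰ K⁴.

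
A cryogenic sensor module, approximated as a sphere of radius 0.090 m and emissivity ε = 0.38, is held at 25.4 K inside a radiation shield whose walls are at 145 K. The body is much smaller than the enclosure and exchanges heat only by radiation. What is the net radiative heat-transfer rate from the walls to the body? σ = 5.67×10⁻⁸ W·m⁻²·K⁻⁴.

P_net ≈ 0.969 W

For a small grey body in a large enclosure: P_net = εσA(T_body⁴ − T_wall⁴).
A = 4πr² = 0.1018 m²; T_body⁴ − T_wall⁴ = 4.162×10⁵ − 4.421×10⁸ = -4.416×10⁸ K⁴.
|P_net| = 0.38·5.67×10⁻⁸·0.1018·4.416×10⁸.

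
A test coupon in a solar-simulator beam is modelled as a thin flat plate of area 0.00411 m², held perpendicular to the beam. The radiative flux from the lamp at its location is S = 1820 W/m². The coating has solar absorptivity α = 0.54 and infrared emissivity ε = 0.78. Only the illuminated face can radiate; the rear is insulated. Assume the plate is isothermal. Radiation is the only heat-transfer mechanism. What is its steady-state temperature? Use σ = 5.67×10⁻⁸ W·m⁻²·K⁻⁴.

At equilibrium, absorbed power = emitted power.
Absorbing cross-section = A = 0.004110 m²; emitting surface = A = 0.004110 m² (ratio 1).
αS·A_cross = εσ·A_surf·T⁴  ⇒  T⁴ = αS/(ε·1σ).
T⁴ = 0.540·1820/(0.78·1·5.67×10⁻⁸) = 2.222×10¹⁰ K⁴.
T = (2.222×10¹⁰)^(1/4).

T ≈ 386 K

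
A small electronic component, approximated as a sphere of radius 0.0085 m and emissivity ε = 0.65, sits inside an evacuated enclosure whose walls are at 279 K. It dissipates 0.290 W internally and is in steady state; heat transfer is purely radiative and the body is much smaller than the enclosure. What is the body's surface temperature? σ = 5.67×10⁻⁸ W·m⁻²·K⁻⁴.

T ≈ 348 K

For a small grey body in a large enclosure, net radiated power = εσA(T⁴ − T_w⁴).
Steady state: P = εσA(T⁴ − T_w⁴) with A = 4πr² = 9.079×10⁻⁴ m².
T⁴ = P/(εσA) + T_w⁴ = 0.290/(0.65·5.67×10⁻⁸·9.079×10⁻⁴) + (279)⁴
    = 8.667×10⁹ + 6.059×10⁹ = 1.473×10¹⁰ K⁴.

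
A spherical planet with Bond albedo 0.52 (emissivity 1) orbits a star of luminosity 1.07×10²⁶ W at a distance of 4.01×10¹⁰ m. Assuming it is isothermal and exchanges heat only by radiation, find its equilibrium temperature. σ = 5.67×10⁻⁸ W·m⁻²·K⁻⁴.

First find the stellar flux at distance d: S = L/(4πd²) = 1.07×10²⁶/(4π·(4.01×10¹⁰)²) = 5295 W/m².
For an isothermal sphere, absorbed (1−a)S·πr² = emitted σ·4πr²·T⁴, so T⁴ = (1−a)S/(4σ).
T⁴ = 0.480·5295/(4·5.67×10⁻⁸) = 1.121×10¹⁰ K⁴.

T ≈ 325 K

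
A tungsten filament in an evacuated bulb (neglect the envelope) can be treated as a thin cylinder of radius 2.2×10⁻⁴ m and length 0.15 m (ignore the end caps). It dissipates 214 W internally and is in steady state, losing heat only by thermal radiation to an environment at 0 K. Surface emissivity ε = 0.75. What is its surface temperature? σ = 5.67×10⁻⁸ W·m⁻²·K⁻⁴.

T ≈ 2220 K

Steady state: internal power = radiated power, P = εσA T⁴.
Radiating area A = 2πrL = 2.073×10⁻⁴ m².
T⁴ = P/(εσA) = 214/(0.75·5.67×10⁻⁸·2.073×10⁻⁴) = 2.427×10¹³ K⁴.
T = (2.427×10¹³)^(1/4).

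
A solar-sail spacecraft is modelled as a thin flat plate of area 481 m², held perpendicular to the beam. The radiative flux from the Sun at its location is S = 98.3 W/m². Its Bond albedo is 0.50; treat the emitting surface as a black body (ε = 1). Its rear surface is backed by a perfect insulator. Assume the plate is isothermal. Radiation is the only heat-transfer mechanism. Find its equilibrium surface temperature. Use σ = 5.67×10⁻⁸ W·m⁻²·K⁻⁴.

At equilibrium, absorbed power = emitted power.
Absorbing cross-section = A = 481.0 m²; emitting surface = A = 481.0 m² (ratio 1).
(1−a)S·A_cross = εσ·A_surf·T⁴  ⇒  T⁴ = (1−a)S/(1σ).
T⁴ = 0.500·98.3/(1·5.67×10⁻⁸) = 8.668×10⁸ K⁴.
T = (8.668×10⁸)^(1/4).

T ≈ 172 K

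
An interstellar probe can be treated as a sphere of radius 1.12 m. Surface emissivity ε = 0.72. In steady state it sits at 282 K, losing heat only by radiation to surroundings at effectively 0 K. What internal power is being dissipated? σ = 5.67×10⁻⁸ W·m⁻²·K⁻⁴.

P ≈ 4070 W

Steady state: P = εσA T⁴.
A = 4πr² = 15.76 m²; T⁴ = (282)⁴ = 6.324×10⁹ K⁴.
P = 0.72 × 5.67×10⁻⁸ × 15.76 × 6.324×10⁹.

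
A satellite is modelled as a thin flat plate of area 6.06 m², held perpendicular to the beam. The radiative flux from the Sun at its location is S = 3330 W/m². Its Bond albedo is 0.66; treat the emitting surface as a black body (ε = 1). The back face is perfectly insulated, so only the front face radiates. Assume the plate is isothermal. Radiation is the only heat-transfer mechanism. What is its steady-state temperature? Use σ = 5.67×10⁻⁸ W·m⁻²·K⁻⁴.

At equilibrium, absorbed power = emitted power.
Absorbing cross-section = A = 6.060 m²; emitting surface = A = 6.060 m² (ratio 1).
(1−a)S·A_cross = εσ·A_surf·T⁴  ⇒  T⁴ = (1−a)S/(1σ).
T⁴ = 0.340·3330/(1·5.67×10⁻⁸) = 1.997×10¹⁰ K⁴.
T = (1.997×10¹⁰)^(1/4).

T ≈ 376 K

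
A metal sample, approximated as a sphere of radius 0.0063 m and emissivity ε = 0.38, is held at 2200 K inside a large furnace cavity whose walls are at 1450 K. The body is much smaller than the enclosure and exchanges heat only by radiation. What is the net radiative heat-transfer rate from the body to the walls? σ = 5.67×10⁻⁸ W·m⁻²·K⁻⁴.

P_net ≈ 204 W

For a small grey body in a large enclosure: P_net = εσA(T_body⁴ − T_wall⁴).
A = 4πr² = 4.988×10⁻⁴ m²; T_body⁴ − T_wall⁴ = 2.343×10¹³ − 4.421×10¹² = 1.901×10¹³ K⁴.
|P_net| = 0.38·5.67×10⁻⁸·4.988×10⁻⁴·1.901×10¹³.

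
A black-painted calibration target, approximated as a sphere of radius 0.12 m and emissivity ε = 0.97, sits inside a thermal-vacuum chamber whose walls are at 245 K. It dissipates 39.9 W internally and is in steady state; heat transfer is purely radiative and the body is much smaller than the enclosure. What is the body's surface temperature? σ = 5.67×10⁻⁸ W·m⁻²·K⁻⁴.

T ≈ 295 K

For a small grey body in a large enclosure, net radiated power = εσA(T⁴ − T_w⁴).
Steady state: P = εσA(T⁴ − T_w⁴) with A = 4πr² = 0.1810 m².
T⁴ = P/(εσA) + T_w⁴ = 39.9/(0.97·5.67×10⁻⁸·0.1810) + (245)⁴
    = 4.009×10⁹ + 3.603×10⁹ = 7.612×10⁹ K⁴.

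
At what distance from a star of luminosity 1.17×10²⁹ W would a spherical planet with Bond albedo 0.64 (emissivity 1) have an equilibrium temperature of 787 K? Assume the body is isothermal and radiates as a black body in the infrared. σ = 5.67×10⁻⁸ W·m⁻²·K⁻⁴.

For an isothermal black-emitting sphere, (1−a)S·πr² = σ·4πr²·T⁴ ⇒ S = 4σT⁴/(1−a).
S = 4·5.67×10⁻⁸·(787)⁴/0.360 = 2.417×10⁵ W/m².
Flux falls as S = L/(4πd²), so d = √(L/(4πS)) = √(1.17×10²⁹/(4π·2.417×10⁵)).

d ≈ 1.96×10¹¹ m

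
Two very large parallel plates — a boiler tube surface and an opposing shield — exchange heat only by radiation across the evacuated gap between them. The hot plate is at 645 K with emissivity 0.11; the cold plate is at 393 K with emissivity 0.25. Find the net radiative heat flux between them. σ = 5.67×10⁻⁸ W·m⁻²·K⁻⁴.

q ≈ 700 W/m²

For two infinite grey parallel plates, q = σ(T₁⁴ − T₂⁴)/(1/ε₁ + 1/ε₂ − 1).
T₁⁴ − T₂⁴ = 1.731×10¹¹ − 2.385×10¹⁰ = 1.492×10¹¹ K⁴.
1/ε₁ + 1/ε₂ − 1 = 9.091 + 4.000 − 1 = 12.09.
q = 5.67×10⁻⁸ × 1.492×10¹¹ / 12.09.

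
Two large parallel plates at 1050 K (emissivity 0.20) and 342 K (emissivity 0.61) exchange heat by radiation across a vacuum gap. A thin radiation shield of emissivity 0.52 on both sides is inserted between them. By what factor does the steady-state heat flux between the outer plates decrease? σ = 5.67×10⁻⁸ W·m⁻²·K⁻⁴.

factor ≈ 1.50

Without shield: q₀ = σΔ(T⁴)/(1/ε₁+1/ε₂−1) with denominator 5.639.
With shield the two gaps are in series; the resistances add: (1/ε₁+1/ε_s−1)+(1/ε_s+1/ε₂−1) = 5.923+2.562 = 8.485.
Heat-flux ratio q₀/q = 8.485/5.639.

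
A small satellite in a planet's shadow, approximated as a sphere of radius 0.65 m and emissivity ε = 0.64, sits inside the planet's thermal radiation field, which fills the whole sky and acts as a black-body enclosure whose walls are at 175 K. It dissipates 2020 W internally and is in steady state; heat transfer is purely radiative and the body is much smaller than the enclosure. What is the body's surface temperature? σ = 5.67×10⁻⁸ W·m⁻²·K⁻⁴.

For a small grey body in a large enclosure, net radiated power = εσA(T⁴ − T_w⁴).
Steady state: P = εσA(T⁴ − T_w⁴) with A = 4πr² = 5.309 m².
T⁴ = P/(εσA) + T_w⁴ = 2020/(0.64·5.67×10⁻⁸·5.309) + (175)⁴
    = 1.048×10¹⁰ + 9.379×10⁸ = 1.142×10¹⁰ K⁴.

T ≈ 327 K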